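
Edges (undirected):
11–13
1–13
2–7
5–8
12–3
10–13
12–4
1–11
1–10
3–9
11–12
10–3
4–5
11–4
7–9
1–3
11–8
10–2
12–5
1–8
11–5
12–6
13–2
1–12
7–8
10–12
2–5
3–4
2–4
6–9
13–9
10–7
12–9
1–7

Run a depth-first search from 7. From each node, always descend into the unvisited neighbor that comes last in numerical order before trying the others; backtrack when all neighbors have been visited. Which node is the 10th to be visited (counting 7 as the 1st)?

Visit 7
7 → 10
10 → 13
13 → 11
11 → 12
12 → 9
9 → 6
9 → 3
3 → 4
4 → 5
5 → 8
8 → 1
5 → 2

Visit order: 7, 10, 13, 11, 12, 9, 6, 3, 4, 5, 8, 1, 2

5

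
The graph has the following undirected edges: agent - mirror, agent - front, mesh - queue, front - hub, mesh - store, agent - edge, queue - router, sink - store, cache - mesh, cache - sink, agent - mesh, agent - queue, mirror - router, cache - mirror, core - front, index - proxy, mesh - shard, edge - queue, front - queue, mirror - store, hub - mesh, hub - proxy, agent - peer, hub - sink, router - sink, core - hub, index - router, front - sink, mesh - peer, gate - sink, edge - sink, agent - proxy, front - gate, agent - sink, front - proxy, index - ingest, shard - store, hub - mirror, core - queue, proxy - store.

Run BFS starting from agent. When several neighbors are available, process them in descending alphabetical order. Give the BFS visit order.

Visit agent; enqueue sink, queue, proxy, peer, mirror, mesh, front, edge → queue [sink, queue, proxy, peer, mirror, mesh, front, edge]
Visit sink; enqueue store, router, hub, gate, cache → queue [queue, proxy, peer, mirror, mesh, front, edge, store, router, hub, gate, cache]
Visit queue; enqueue core → queue [proxy, peer, mirror, mesh, front, edge, store, router, hub, gate, cache, core]
Visit proxy; enqueue index → queue [peer, mirror, mesh, front, edge, store, router, hub, gate, cache, core, index]
Visit peer → queue [mirror, mesh, front, edge, store, router, hub, gate, cache, core, index]
Visit mirror → queue [mesh, front, edge, store, router, hub, gate, cache, core, index]
Visit mesh; enqueue shard → queue [front, edge, store, router, hub, gate, cache, core, index, shard]
Visit front → queue [edge, store, router, hub, gate, cache, core, index, shard]
Visit edge → queue [store, router, hub, gate, cache, core, index, shard]
Visit store → queue [router, hub, gate, cache, core, index, shard]
Visit router → queue [hub, gate, cache, core, index, shard]
Visit hub → queue [gate, cache, core, index, shard]
Visit gate → queue [cache, core, index, shard]
Visit cache → queue [core, index, shard]
Visit core → queue [index, shard]
Visit index; enqueue ingest → queue [shard, ingest]
Visit shard → queue [ingest]
Visit ingest → queue []

agent, sink, queue, proxy, peer, mirror, mesh, front, edge, store, router, hub, gate, cache, core, index, shard, ingest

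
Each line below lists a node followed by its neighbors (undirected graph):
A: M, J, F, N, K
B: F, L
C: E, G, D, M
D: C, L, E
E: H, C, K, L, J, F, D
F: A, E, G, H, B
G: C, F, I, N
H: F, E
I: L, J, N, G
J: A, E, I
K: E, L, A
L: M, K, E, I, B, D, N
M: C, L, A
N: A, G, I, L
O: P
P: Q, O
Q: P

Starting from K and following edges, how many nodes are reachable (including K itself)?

BFS from K visits: K, A, E, L, F, J, M, N, C, D, H, B, I, G
Reachable nodes: 14 of 17 total.

14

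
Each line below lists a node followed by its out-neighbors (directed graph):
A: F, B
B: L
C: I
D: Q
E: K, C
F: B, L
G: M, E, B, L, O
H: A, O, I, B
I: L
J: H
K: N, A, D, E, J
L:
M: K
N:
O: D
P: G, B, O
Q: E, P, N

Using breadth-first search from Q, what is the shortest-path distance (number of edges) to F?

4

Level 0: Q
Level 1: E, N, P
Level 2: B, C, G, K, O
Level 3: A, D, I, J, L, M
Level 4: F, H
F first appears at level 4.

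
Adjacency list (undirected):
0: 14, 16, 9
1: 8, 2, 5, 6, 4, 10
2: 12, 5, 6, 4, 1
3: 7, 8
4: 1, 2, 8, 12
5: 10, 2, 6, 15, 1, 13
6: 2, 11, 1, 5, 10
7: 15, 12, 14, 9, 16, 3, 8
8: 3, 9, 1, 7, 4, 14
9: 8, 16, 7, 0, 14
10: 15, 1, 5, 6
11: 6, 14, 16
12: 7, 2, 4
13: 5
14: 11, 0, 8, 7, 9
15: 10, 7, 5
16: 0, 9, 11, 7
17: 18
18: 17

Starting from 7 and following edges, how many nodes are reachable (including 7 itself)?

17

BFS from 7 visits: 7, 16, 15, 14, 12, 9, 8, 3, 11, 0, 10, 5, 4, 2, 1, 6, 13
Reachable nodes: 17 of 19 total.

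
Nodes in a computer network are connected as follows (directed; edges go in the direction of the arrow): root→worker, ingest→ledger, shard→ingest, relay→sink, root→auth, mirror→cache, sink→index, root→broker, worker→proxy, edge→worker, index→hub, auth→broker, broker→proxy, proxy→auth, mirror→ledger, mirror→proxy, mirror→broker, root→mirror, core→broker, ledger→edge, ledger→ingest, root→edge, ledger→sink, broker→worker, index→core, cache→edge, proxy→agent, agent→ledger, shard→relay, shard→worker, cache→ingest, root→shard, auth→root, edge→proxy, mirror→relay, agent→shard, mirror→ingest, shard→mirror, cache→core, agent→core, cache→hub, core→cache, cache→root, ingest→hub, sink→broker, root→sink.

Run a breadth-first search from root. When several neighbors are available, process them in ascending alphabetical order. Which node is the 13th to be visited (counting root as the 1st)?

relay

Visit root; enqueue auth, broker, edge, mirror, shard, sink, worker → queue [auth, broker, edge, mirror, shard, sink, worker]
Visit auth → queue [broker, edge, mirror, shard, sink, worker]
Visit broker; enqueue proxy → queue [edge, mirror, shard, sink, worker, proxy]
Visit edge → queue [mirror, shard, sink, worker, proxy]
Visit mirror; enqueue cache, ingest, ledger, relay → queue [shard, sink, worker, proxy, cache, ingest, ledger, relay]
Visit shard → queue [sink, worker, proxy, cache, ingest, ledger, relay]
Visit sink; enqueue index → queue [worker, proxy, cache, ingest, ledger, relay, index]
Visit worker → queue [proxy, cache, ingest, ledger, relay, index]
Visit proxy; enqueue agent → queue [cache, ingest, ledger, relay, index, agent]
Visit cache; enqueue core, hub → queue [ingest, ledger, relay, index, agent, core, hub]
Visit ingest → queue [ledger, relay, index, agent, core, hub]
Visit ledger → queue [relay, index, agent, core, hub]
Visit relay → queue [index, agent, core, hub]
Visit index → queue [agent, core, hub]
Visit agent → queue [core, hub]
Visit core → queue [hub]
Visit hub → queue []

Visit order: root, auth, broker, edge, mirror, shard, sink, worker, proxy, cache, ingest, ledger, relay, index, agent, core, hub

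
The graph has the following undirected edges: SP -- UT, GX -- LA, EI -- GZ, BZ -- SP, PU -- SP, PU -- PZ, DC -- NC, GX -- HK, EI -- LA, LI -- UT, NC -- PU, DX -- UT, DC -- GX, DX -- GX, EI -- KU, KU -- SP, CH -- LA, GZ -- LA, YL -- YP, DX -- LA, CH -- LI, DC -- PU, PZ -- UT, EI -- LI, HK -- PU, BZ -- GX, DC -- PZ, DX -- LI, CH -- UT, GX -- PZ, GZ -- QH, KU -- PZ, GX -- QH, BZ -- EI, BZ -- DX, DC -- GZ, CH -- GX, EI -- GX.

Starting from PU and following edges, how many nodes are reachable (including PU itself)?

BFS from PU visits: PU, SP, PZ, NC, HK, DC, UT, KU, BZ, GX, GZ, LI, DX, CH, EI, QH, LA
Reachable nodes: 17 of 19 total.

17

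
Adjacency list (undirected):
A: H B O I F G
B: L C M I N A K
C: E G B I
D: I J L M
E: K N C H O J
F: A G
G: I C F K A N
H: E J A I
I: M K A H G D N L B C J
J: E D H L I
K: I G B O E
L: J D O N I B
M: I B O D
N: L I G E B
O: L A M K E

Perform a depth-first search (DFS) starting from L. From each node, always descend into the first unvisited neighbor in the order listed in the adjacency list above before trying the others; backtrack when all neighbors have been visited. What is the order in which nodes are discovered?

Visit L
L → J
J → E
E → K
K → I
I → M
M → B
B → C
C → G
G → F
F → A
A → H
A → O
G → N
M → D

L J E K I M B C G F A H O N D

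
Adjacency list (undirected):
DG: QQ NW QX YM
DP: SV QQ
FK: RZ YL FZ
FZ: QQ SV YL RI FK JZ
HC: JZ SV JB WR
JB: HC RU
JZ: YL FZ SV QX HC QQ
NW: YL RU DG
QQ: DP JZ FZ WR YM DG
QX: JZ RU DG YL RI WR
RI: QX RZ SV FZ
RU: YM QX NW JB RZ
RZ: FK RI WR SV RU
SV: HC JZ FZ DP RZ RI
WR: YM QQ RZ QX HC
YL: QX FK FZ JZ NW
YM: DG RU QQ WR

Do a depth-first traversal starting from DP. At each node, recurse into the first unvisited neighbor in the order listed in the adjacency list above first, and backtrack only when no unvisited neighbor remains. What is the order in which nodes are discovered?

Visit DP
DP → SV
SV → HC
HC → JZ
JZ → YL
YL → QX
QX → RU
RU → YM
YM → DG
DG → QQ
QQ → FZ
FZ → RI
RI → RZ
RZ → FK
RZ → WR
DG → NW
RU → JB

DP SV HC JZ YL QX RU YM DG QQ FZ RI RZ FK WR NW JB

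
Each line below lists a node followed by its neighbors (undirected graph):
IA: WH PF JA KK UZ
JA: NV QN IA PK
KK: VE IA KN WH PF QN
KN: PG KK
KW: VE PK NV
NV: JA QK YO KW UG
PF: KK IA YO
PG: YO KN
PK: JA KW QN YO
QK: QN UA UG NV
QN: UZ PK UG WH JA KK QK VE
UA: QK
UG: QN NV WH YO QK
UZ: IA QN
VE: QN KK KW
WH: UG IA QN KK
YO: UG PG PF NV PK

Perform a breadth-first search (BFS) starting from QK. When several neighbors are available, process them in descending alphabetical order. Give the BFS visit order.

QK, UG, UA, QN, NV, YO, WH, VE, UZ, PK, KK, JA, KW, PG, PF, IA, KN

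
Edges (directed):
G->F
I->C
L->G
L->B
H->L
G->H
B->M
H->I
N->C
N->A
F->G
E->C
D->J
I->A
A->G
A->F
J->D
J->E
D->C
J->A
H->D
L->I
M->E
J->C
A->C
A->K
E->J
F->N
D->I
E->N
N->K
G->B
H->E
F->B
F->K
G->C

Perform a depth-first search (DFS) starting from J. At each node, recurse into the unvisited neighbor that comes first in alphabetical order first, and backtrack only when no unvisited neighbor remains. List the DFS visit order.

J, A, C, F, B, M, E, N, K, G, H, D, I, L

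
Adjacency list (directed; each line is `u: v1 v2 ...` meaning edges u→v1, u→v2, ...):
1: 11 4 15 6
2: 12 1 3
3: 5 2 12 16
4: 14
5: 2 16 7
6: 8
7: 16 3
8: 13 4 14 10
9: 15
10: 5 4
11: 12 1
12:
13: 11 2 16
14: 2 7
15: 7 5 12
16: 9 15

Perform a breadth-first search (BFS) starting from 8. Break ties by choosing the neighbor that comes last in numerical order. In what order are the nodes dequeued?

8, 14, 13, 10, 4, 7, 2, 16, 11, 5, 3, 12, 1, 15, 9, 6

Visit 8; enqueue 14, 13, 10, 4 → queue [14, 13, 10, 4]
Visit 14; enqueue 7, 2 → queue [13, 10, 4, 7, 2]
Visit 13; enqueue 16, 11 → queue [10, 4, 7, 2, 16, 11]
Visit 10; enqueue 5 → queue [4, 7, 2, 16, 11, 5]
Visit 4 → queue [7, 2, 16, 11, 5]
Visit 7; enqueue 3 → queue [2, 16, 11, 5, 3]
Visit 2; enqueue 12, 1 → queue [16, 11, 5, 3, 12, 1]
Visit 16; enqueue 15, 9 → queue [11, 5, 3, 12, 1, 15, 9]
Visit 11 → queue [5, 3, 12, 1, 15, 9]
Visit 5 → queue [3, 12, 1, 15, 9]
Visit 3 → queue [12, 1, 15, 9]
Visit 12 → queue [1, 15, 9]
Visit 1; enqueue 6 → queue [15, 9, 6]
Visit 15 → queue [9, 6]
Visit 9 → queue [6]
Visit 6 → queue []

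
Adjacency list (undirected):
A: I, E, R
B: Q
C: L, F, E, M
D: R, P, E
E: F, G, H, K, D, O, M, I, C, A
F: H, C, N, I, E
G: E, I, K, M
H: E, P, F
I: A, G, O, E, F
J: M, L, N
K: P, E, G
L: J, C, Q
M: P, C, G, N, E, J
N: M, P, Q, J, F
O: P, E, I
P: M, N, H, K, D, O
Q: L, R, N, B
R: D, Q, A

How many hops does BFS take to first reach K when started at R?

3

Level 0: R
Level 1: A, D, Q
Level 2: B, E, I, L, N, P
Level 3: C, F, G, H, J, K, M, O
K first appears at level 3.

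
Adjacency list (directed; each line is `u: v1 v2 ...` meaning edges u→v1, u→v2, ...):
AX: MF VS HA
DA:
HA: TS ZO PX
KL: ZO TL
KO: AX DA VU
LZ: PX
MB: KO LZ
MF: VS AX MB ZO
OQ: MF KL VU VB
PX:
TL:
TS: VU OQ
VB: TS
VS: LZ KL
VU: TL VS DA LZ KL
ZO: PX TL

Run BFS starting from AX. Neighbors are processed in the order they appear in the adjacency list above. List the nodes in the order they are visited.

Visit AX; enqueue MF, VS, HA → queue [MF, VS, HA]
Visit MF; enqueue MB, ZO → queue [VS, HA, MB, ZO]
Visit VS; enqueue LZ, KL → queue [HA, MB, ZO, LZ, KL]
Visit HA; enqueue TS, PX → queue [MB, ZO, LZ, KL, TS, PX]
Visit MB; enqueue KO → queue [ZO, LZ, KL, TS, PX, KO]
Visit ZO; enqueue TL → queue [LZ, KL, TS, PX, KO, TL]
Visit LZ → queue [KL, TS, PX, KO, TL]
Visit KL → queue [TS, PX, KO, TL]
Visit TS; enqueue VU, OQ → queue [PX, KO, TL, VU, OQ]
Visit PX → queue [KO, TL, VU, OQ]
Visit KO; enqueue DA → queue [TL, VU, OQ, DA]
Visit TL → queue [VU, OQ, DA]
Visit VU → queue [OQ, DA]
Visit OQ; enqueue VB → queue [DA, VB]
Visit DA → queue [VB]
Visit VB → queue []

AX → MF → VS → HA → MB → ZO → LZ → KL → TS → PX → KO → TL → VU → OQ → DA → VB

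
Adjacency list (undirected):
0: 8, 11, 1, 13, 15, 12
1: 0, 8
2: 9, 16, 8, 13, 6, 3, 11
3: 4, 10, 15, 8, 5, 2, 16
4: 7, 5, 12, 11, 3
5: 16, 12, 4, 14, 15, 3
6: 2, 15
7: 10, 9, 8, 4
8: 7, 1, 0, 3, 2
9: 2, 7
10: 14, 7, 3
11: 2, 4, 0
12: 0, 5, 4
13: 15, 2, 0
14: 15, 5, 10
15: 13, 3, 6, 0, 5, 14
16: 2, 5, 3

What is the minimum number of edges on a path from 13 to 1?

2

Level 0: 13
Level 1: 0, 2, 15
Level 2: 1, 3, 5, 6, 8, 9, 11, 12, 14, 16
Level 3: 4, 7, 10
1 first appears at level 2.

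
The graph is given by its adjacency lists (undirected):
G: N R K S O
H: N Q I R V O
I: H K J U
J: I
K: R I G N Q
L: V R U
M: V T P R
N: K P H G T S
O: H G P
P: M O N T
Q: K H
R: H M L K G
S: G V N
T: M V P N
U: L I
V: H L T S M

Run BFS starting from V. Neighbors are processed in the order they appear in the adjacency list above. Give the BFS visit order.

Visit V; enqueue H, L, T, S, M → queue [H, L, T, S, M]
Visit H; enqueue N, Q, I, R, O → queue [L, T, S, M, N, Q, I, R, O]
Visit L; enqueue U → queue [T, S, M, N, Q, I, R, O, U]
Visit T; enqueue P → queue [S, M, N, Q, I, R, O, U, P]
Visit S; enqueue G → queue [M, N, Q, I, R, O, U, P, G]
Visit M → queue [N, Q, I, R, O, U, P, G]
Visit N; enqueue K → queue [Q, I, R, O, U, P, G, K]
Visit Q → queue [I, R, O, U, P, G, K]
Visit I; enqueue J → queue [R, O, U, P, G, K, J]
Visit R → queue [O, U, P, G, K, J]
Visit O → queue [U, P, G, K, J]
Visit U → queue [P, G, K, J]
Visit P → queue [G, K, J]
Visit G → queue [K, J]
Visit K → queue [J]
Visit J → queue []

V H L T S M N Q I R O U P G K J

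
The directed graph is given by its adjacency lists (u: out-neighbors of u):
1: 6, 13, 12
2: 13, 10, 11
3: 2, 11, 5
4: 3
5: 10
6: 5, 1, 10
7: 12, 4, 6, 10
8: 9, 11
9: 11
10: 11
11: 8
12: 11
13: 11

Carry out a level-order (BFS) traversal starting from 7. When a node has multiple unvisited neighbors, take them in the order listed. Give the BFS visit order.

Visit 7; enqueue 12, 4, 6, 10 → queue [12, 4, 6, 10]
Visit 12; enqueue 11 → queue [4, 6, 10, 11]
Visit 4; enqueue 3 → queue [6, 10, 11, 3]
Visit 6; enqueue 5, 1 → queue [10, 11, 3, 5, 1]
Visit 10 → queue [11, 3, 5, 1]
Visit 11; enqueue 8 → queue [3, 5, 1, 8]
Visit 3; enqueue 2 → queue [5, 1, 8, 2]
Visit 5 → queue [1, 8, 2]
Visit 1; enqueue 13 → queue [8, 2, 13]
Visit 8; enqueue 9 → queue [2, 13, 9]
Visit 2 → queue [13, 9]
Visit 13 → queue [9]
Visit 9 → queue []

7 → 12 → 4 → 6 → 10 → 11 → 3 → 5 → 1 → 8 → 2 → 13 → 9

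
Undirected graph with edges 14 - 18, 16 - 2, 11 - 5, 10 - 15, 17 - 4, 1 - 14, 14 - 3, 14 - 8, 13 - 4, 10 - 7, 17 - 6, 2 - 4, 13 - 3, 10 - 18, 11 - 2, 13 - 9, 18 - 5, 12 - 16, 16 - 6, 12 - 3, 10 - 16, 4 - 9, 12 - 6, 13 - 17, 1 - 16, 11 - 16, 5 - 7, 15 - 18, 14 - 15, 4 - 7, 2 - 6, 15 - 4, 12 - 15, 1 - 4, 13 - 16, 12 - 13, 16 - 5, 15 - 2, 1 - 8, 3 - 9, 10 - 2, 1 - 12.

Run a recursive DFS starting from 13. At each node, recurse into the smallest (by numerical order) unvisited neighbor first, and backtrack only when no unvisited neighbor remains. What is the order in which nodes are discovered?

Visit 13
13 → 3
3 → 9
9 → 4
4 → 1
1 → 8
8 → 14
14 → 15
15 → 2
2 → 6
6 → 12
12 → 16
16 → 5
5 → 7
7 → 10
10 → 18
5 → 11
6 → 17

13, 3, 9, 4, 1, 8, 14, 15, 2, 6, 12, 16, 5, 7, 10, 18, 11, 17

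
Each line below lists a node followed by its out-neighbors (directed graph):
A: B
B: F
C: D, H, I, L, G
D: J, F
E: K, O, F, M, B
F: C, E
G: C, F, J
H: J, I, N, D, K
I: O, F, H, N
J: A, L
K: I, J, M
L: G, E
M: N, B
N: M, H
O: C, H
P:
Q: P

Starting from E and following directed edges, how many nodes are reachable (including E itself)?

BFS from E visits: E, B, F, K, M, O, C, I, J, N, H, D, G, L, A
Reachable nodes: 15 of 17 total.

15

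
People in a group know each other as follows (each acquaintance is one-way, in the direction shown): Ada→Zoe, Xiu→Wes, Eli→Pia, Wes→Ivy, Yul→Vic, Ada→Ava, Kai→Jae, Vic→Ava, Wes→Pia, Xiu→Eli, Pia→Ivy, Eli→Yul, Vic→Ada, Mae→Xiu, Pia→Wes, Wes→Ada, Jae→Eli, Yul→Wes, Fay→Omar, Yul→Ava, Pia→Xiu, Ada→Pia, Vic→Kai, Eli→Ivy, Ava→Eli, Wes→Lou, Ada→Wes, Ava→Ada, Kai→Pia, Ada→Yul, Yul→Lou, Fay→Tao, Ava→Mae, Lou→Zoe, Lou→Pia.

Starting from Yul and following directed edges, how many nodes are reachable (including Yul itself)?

BFS from Yul visits: Yul, Ava, Lou, Vic, Wes, Ada, Eli, Mae, Pia, Zoe, Kai, Ivy, Xiu, Jae
Reachable nodes: 14 of 17 total.

14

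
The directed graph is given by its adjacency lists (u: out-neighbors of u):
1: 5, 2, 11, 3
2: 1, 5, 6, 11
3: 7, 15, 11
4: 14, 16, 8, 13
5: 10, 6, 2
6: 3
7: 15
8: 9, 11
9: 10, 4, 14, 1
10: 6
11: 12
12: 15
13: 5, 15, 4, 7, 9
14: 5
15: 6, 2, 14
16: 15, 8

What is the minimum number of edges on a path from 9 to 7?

3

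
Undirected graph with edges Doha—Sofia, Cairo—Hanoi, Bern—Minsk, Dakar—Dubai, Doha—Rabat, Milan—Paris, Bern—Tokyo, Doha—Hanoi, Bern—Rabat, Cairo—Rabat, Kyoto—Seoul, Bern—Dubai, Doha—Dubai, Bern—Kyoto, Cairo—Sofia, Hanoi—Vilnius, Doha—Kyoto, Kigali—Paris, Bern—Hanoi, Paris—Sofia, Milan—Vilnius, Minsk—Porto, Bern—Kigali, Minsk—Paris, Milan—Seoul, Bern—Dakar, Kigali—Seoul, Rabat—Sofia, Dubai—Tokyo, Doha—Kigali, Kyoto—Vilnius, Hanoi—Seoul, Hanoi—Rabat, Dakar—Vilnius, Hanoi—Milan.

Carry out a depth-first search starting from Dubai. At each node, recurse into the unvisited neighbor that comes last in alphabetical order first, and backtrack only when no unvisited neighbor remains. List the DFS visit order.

Visit Dubai
Dubai → Tokyo
Tokyo → Bern
Bern → Rabat
Rabat → Sofia
Sofia → Paris
Paris → Minsk
Minsk → Porto
Paris → Milan
Milan → Vilnius
Vilnius → Kyoto
Kyoto → Seoul
Seoul → Kigali
Kigali → Doha
Doha → Hanoi
Hanoi → Cairo
Vilnius → Dakar

Dubai, Tokyo, Bern, Rabat, Sofia, Paris, Minsk, Porto, Milan, Vilnius, Kyoto, Seoul, Kigali, Doha, Hanoi, Cairo, Dakar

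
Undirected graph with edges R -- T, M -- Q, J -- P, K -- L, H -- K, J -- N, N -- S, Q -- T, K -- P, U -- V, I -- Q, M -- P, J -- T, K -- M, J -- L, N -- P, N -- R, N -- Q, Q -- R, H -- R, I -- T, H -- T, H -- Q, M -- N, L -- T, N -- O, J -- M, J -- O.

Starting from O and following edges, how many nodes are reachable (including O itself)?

13

BFS from O visits: O, J, N, L, M, P, T, Q, R, S, K, H, I
Reachable nodes: 13 of 15 total.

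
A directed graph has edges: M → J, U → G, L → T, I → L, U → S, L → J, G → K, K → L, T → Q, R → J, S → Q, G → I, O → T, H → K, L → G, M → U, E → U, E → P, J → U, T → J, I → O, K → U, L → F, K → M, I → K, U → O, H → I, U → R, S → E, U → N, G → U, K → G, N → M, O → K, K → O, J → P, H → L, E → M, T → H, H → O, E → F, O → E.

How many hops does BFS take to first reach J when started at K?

2

Level 0: K
Level 1: G, L, M, O, U
Level 2: E, F, I, J, N, R, S, T
Level 3: H, P, Q
J first appears at level 2.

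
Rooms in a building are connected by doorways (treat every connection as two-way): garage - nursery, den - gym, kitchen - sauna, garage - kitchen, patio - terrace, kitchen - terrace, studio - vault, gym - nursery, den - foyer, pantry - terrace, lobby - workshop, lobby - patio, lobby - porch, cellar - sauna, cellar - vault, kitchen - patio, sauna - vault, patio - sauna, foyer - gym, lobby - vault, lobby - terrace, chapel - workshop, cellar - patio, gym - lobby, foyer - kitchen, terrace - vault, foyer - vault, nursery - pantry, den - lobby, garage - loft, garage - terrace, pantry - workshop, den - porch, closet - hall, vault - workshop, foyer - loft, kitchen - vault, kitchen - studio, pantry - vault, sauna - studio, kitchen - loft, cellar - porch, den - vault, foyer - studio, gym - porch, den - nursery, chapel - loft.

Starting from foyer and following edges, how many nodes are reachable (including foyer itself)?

18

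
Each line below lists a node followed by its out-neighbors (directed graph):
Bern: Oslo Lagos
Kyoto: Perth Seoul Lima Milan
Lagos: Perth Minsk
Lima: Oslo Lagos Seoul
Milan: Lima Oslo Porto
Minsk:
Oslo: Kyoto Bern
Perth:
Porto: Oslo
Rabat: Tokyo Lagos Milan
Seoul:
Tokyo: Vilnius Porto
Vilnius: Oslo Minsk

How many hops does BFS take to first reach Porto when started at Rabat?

Level 0: Rabat
Level 1: Lagos, Milan, Tokyo
Level 2: Lima, Minsk, Oslo, Perth, Porto, Vilnius
Level 3: Bern, Kyoto, Seoul
Porto first appears at level 2.

2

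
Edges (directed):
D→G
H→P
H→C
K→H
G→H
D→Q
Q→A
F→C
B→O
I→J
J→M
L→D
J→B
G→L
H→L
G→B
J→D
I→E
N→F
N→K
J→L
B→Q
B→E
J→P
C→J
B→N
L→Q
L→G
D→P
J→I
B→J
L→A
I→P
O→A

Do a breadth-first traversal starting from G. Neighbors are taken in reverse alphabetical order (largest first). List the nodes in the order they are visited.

G L H B Q D A P C O N J E K F M I

Visit G; enqueue L, H, B → queue [L, H, B]
Visit L; enqueue Q, D, A → queue [H, B, Q, D, A]
Visit H; enqueue P, C → queue [B, Q, D, A, P, C]
Visit B; enqueue O, N, J, E → queue [Q, D, A, P, C, O, N, J, E]
Visit Q → queue [D, A, P, C, O, N, J, E]
Visit D → queue [A, P, C, O, N, J, E]
Visit A → queue [P, C, O, N, J, E]
Visit P → queue [C, O, N, J, E]
Visit C → queue [O, N, J, E]
Visit O → queue [N, J, E]
Visit N; enqueue K, F → queue [J, E, K, F]
Visit J; enqueue M, I → queue [E, K, F, M, I]
Visit E → queue [K, F, M, I]
Visit K → queue [F, M, I]
Visit F → queue [M, I]
Visit M → queue [I]
Visit I → queue []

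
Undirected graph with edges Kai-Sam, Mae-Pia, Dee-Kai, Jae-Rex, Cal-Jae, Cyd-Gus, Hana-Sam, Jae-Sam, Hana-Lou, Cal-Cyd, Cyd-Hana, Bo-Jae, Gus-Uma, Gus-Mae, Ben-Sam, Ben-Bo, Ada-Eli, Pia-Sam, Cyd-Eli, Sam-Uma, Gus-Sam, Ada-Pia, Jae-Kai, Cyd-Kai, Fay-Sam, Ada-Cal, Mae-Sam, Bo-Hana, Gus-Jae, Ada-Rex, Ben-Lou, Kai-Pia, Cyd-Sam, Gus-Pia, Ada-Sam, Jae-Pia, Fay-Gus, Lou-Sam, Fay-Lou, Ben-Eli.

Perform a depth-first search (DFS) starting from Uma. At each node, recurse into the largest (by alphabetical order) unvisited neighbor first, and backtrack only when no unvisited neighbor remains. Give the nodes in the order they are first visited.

Visit Uma
Uma → Sam
Sam → Pia
Pia → Mae
Mae → Gus
Gus → Jae
Jae → Rex
Rex → Ada
Ada → Eli
Eli → Cyd
Cyd → Kai
Kai → Dee
Cyd → Hana
Hana → Lou
Lou → Fay
Lou → Ben
Ben → Bo
Cyd → Cal

Uma, Sam, Pia, Mae, Gus, Jae, Rex, Ada, Eli, Cyd, Kai, Dee, Hana, Lou, Fay, Ben, Bo, Cal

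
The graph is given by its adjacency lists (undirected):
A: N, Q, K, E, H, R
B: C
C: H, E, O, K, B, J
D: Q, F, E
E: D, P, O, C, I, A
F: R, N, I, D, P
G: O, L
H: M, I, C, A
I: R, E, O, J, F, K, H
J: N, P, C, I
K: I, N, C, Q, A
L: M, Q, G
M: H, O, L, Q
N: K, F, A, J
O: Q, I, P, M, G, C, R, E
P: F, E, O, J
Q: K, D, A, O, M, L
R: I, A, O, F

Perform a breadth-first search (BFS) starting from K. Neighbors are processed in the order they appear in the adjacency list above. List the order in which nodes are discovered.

K, I, N, C, Q, A, R, E, O, J, F, H, B, D, M, L, P, G

Visit K; enqueue I, N, C, Q, A → queue [I, N, C, Q, A]
Visit I; enqueue R, E, O, J, F, H → queue [N, C, Q, A, R, E, O, J, F, H]
Visit N → queue [C, Q, A, R, E, O, J, F, H]
Visit C; enqueue B → queue [Q, A, R, E, O, J, F, H, B]
Visit Q; enqueue D, M, L → queue [A, R, E, O, J, F, H, B, D, M, L]
Visit A → queue [R, E, O, J, F, H, B, D, M, L]
Visit R → queue [E, O, J, F, H, B, D, M, L]
Visit E; enqueue P → queue [O, J, F, H, B, D, M, L, P]
Visit O; enqueue G → queue [J, F, H, B, D, M, L, P, G]
Visit J → queue [F, H, B, D, M, L, P, G]
Visit F → queue [H, B, D, M, L, P, G]
Visit H → queue [B, D, M, L, P, G]
Visit B → queue [D, M, L, P, G]
Visit D → queue [M, L, P, G]
Visit M → queue [L, P, G]
Visit L → queue [P, G]
Visit P → queue [G]
Visit G → queue []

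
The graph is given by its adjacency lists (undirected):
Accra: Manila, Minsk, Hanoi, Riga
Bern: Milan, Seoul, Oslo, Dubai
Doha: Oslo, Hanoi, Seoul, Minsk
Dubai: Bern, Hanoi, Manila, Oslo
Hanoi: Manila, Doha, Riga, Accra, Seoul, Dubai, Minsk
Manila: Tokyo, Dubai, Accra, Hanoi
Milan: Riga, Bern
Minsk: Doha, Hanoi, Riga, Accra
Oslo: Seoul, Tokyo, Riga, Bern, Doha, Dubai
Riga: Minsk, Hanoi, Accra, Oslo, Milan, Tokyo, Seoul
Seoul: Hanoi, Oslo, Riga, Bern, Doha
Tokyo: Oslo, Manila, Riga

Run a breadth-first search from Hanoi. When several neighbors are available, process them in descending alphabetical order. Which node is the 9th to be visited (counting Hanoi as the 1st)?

Oslo

Visit Hanoi; enqueue Seoul, Riga, Minsk, Manila, Dubai, Doha, Accra → queue [Seoul, Riga, Minsk, Manila, Dubai, Doha, Accra]
Visit Seoul; enqueue Oslo, Bern → queue [Riga, Minsk, Manila, Dubai, Doha, Accra, Oslo, Bern]
Visit Riga; enqueue Tokyo, Milan → queue [Minsk, Manila, Dubai, Doha, Accra, Oslo, Bern, Tokyo, Milan]
Visit Minsk → queue [Manila, Dubai, Doha, Accra, Oslo, Bern, Tokyo, Milan]
Visit Manila → queue [Dubai, Doha, Accra, Oslo, Bern, Tokyo, Milan]
Visit Dubai → queue [Doha, Accra, Oslo, Bern, Tokyo, Milan]
Visit Doha → queue [Accra, Oslo, Bern, Tokyo, Milan]
Visit Accra → queue [Oslo, Bern, Tokyo, Milan]
Visit Oslo → queue [Bern, Tokyo, Milan]
Visit Bern → queue [Tokyo, Milan]
Visit Tokyo → queue [Milan]
Visit Milan → queue []

Visit order: Hanoi, Seoul, Riga, Minsk, Manila, Dubai, Doha, Accra, Oslo, Bern, Tokyo, Milan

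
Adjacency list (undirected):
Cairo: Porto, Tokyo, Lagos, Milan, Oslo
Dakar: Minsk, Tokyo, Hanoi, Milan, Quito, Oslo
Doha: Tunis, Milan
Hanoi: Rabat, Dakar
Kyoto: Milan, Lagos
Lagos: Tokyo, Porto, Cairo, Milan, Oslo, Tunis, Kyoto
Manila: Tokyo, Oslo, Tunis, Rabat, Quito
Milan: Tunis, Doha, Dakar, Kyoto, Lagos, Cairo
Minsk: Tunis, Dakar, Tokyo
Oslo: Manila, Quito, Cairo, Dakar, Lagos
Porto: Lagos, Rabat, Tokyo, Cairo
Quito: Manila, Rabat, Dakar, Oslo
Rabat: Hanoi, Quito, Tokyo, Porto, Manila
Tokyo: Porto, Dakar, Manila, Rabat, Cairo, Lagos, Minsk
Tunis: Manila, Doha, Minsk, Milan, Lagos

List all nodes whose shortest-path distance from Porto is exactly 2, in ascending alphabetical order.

Level 0: Porto
Level 1: Cairo, Lagos, Rabat, Tokyo
Level 2: Dakar, Hanoi, Kyoto, Manila, Milan, Minsk, Oslo, Quito, Tunis
Level 3: Doha

Dakar, Hanoi, Kyoto, Manila, Milan, Minsk, Oslo, Quito, Tunis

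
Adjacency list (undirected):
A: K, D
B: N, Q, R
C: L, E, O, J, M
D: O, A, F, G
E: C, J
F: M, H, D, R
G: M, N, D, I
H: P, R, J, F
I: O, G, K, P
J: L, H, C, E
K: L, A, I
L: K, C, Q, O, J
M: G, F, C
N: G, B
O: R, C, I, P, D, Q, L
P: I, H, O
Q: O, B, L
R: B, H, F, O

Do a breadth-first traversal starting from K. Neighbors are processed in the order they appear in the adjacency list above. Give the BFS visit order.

Visit K; enqueue L, A, I → queue [L, A, I]
Visit L; enqueue C, Q, O, J → queue [A, I, C, Q, O, J]
Visit A; enqueue D → queue [I, C, Q, O, J, D]
Visit I; enqueue G, P → queue [C, Q, O, J, D, G, P]
Visit C; enqueue E, M → queue [Q, O, J, D, G, P, E, M]
Visit Q; enqueue B → queue [O, J, D, G, P, E, M, B]
Visit O; enqueue R → queue [J, D, G, P, E, M, B, R]
Visit J; enqueue H → queue [D, G, P, E, M, B, R, H]
Visit D; enqueue F → queue [G, P, E, M, B, R, H, F]
Visit G; enqueue N → queue [P, E, M, B, R, H, F, N]
Visit P → queue [E, M, B, R, H, F, N]
Visit E → queue [M, B, R, H, F, N]
Visit M → queue [B, R, H, F, N]
Visit B → queue [R, H, F, N]
Visit R → queue [H, F, N]
Visit H → queue [F, N]
Visit F → queue [N]
Visit N → queue []

K → L → A → I → C → Q → O → J → D → G → P → E → M → B → R → H → F → N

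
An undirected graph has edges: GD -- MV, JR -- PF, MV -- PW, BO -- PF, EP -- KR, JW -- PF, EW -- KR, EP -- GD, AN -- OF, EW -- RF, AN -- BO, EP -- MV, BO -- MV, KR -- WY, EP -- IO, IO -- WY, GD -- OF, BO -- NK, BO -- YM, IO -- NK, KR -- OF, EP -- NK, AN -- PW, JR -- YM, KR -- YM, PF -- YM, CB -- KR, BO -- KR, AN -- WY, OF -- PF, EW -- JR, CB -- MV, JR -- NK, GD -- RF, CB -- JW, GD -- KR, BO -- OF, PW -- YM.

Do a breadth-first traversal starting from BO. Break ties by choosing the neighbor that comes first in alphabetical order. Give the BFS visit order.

BO, AN, KR, MV, NK, OF, PF, YM, PW, WY, CB, EP, EW, GD, IO, JR, JW, RF

Visit BO; enqueue AN, KR, MV, NK, OF, PF, YM → queue [AN, KR, MV, NK, OF, PF, YM]
Visit AN; enqueue PW, WY → queue [KR, MV, NK, OF, PF, YM, PW, WY]
Visit KR; enqueue CB, EP, EW, GD → queue [MV, NK, OF, PF, YM, PW, WY, CB, EP, EW, GD]
Visit MV → queue [NK, OF, PF, YM, PW, WY, CB, EP, EW, GD]
Visit NK; enqueue IO, JR → queue [OF, PF, YM, PW, WY, CB, EP, EW, GD, IO, JR]
Visit OF → queue [PF, YM, PW, WY, CB, EP, EW, GD, IO, JR]
Visit PF; enqueue JW → queue [YM, PW, WY, CB, EP, EW, GD, IO, JR, JW]
Visit YM → queue [PW, WY, CB, EP, EW, GD, IO, JR, JW]
Visit PW → queue [WY, CB, EP, EW, GD, IO, JR, JW]
Visit WY → queue [CB, EP, EW, GD, IO, JR, JW]
Visit CB → queue [EP, EW, GD, IO, JR, JW]
Visit EP → queue [EW, GD, IO, JR, JW]
Visit EW; enqueue RF → queue [GD, IO, JR, JW, RF]
Visit GD → queue [IO, JR, JW, RF]
Visit IO → queue [JR, JW, RF]
Visit JR → queue [JW, RF]
Visit JW → queue [RF]
Visit RF → queue []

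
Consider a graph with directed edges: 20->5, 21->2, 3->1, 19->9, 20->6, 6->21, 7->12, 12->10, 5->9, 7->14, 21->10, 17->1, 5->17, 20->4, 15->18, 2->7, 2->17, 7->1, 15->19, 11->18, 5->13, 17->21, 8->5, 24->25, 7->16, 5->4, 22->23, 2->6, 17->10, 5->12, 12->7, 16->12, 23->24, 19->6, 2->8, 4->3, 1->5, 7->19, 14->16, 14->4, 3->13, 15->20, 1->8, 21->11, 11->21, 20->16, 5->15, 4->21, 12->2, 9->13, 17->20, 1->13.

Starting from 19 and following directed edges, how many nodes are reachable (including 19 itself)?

BFS from 19 visits: 19, 6, 9, 21, 13, 2, 10, 11, 7, 8, 17, 18, 1, 12, 14, 16, 5, 20, 4, 15, 3
Reachable nodes: 21 of 25 total.

21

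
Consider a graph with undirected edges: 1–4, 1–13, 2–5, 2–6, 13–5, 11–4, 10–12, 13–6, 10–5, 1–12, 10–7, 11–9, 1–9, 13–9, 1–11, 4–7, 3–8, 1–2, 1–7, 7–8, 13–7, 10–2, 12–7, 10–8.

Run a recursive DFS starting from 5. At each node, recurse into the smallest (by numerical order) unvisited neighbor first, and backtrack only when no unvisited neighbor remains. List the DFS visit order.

Visit 5
5 → 2
2 → 1
1 → 4
4 → 7
7 → 8
8 → 3
8 → 10
10 → 12
7 → 13
13 → 6
13 → 9
9 → 11

5, 2, 1, 4, 7, 8, 3, 10, 12, 13, 6, 9, 11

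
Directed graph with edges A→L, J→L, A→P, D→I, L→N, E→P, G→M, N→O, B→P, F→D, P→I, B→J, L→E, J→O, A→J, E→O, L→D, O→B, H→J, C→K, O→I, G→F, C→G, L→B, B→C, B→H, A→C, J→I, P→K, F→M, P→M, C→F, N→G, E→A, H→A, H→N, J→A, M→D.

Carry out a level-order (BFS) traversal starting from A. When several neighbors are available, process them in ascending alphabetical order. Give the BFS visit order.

A -> C -> J -> L -> P -> F -> G -> K -> I -> O -> B -> D -> E -> N -> M -> H

Visit A; enqueue C, J, L, P → queue [C, J, L, P]
Visit C; enqueue F, G, K → queue [J, L, P, F, G, K]
Visit J; enqueue I, O → queue [L, P, F, G, K, I, O]
Visit L; enqueue B, D, E, N → queue [P, F, G, K, I, O, B, D, E, N]
Visit P; enqueue M → queue [F, G, K, I, O, B, D, E, N, M]
Visit F → queue [G, K, I, O, B, D, E, N, M]
Visit G → queue [K, I, O, B, D, E, N, M]
Visit K → queue [I, O, B, D, E, N, M]
Visit I → queue [O, B, D, E, N, M]
Visit O → queue [B, D, E, N, M]
Visit B; enqueue H → queue [D, E, N, M, H]
Visit D → queue [E, N, M, H]
Visit E → queue [N, M, H]
Visit N → queue [M, H]
Visit M → queue [H]
Visit H → queue []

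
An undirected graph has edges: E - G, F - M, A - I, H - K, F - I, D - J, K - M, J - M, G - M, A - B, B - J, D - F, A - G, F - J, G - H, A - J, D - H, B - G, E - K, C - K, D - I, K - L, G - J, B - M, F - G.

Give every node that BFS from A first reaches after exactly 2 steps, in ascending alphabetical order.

D, E, F, H, M

Level 0: A
Level 1: B, G, I, J
Level 2: D, E, F, H, M
Level 3: K
Level 4: C, L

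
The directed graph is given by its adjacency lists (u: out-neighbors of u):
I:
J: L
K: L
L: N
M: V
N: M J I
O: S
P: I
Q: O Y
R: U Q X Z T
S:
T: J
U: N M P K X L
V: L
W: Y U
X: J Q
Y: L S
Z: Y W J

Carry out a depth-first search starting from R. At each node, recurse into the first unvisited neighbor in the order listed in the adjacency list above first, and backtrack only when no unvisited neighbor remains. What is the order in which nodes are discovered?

R U N M V L J I P K X Q O S Y Z W T

Visit R
R → U
U → N
N → M
M → V
V → L
N → J
N → I
U → P
U → K
U → X
X → Q
Q → O
O → S
Q → Y
R → Z
Z → W
R → T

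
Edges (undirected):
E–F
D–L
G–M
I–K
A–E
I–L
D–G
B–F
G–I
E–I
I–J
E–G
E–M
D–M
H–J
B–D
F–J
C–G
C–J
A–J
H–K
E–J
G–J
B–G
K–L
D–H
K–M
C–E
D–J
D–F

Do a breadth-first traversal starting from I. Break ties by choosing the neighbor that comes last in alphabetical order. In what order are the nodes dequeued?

I → L → K → J → G → E → D → M → H → F → C → A → B

Visit I; enqueue L, K, J, G, E → queue [L, K, J, G, E]
Visit L; enqueue D → queue [K, J, G, E, D]
Visit K; enqueue M, H → queue [J, G, E, D, M, H]
Visit J; enqueue F, C, A → queue [G, E, D, M, H, F, C, A]
Visit G; enqueue B → queue [E, D, M, H, F, C, A, B]
Visit E → queue [D, M, H, F, C, A, B]
Visit D → queue [M, H, F, C, A, B]
Visit M → queue [H, F, C, A, B]
Visit H → queue [F, C, A, B]
Visit F → queue [C, A, B]
Visit C → queue [A, B]
Visit A → queue [B]
Visit B → queue []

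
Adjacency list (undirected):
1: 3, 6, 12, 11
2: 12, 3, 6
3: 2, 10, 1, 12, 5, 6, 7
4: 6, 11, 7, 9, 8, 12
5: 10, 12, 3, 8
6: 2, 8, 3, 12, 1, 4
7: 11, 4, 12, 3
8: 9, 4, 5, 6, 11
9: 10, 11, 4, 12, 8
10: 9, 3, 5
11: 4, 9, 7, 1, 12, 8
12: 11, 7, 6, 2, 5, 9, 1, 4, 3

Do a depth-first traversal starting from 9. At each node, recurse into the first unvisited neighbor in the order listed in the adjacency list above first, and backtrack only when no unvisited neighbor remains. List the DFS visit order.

9 10 3 2 12 11 4 6 8 5 1 7

Visit 9
9 → 10
10 → 3
3 → 2
2 → 12
12 → 11
11 → 4
4 → 6
6 → 8
8 → 5
6 → 1
4 → 7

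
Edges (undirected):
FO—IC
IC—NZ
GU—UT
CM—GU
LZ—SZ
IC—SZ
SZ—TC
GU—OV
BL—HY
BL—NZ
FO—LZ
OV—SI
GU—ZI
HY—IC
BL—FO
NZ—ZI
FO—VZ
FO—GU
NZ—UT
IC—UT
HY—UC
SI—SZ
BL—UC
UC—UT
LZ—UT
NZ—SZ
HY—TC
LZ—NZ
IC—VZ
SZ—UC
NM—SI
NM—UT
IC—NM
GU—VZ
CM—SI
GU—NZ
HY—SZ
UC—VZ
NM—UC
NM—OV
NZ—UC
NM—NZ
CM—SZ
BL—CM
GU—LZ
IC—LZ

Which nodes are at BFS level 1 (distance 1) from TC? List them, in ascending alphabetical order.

Level 0: TC
Level 1: HY, SZ
Level 2: BL, CM, IC, LZ, NZ, SI, UC
Level 3: FO, GU, NM, OV, UT, VZ, ZI

HY, SZ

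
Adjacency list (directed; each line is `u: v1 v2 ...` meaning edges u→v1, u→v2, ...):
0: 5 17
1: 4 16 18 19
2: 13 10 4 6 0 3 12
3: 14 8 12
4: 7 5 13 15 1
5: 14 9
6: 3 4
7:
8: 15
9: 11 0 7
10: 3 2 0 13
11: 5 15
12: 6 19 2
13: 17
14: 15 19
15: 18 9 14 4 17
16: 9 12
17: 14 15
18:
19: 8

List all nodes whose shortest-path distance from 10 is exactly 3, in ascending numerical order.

Level 0: 10
Level 1: 0, 2, 3, 13
Level 2: 4, 5, 6, 8, 12, 14, 17
Level 3: 1, 7, 9, 15, 19
Level 4: 11, 16, 18

1, 7, 9, 15, 19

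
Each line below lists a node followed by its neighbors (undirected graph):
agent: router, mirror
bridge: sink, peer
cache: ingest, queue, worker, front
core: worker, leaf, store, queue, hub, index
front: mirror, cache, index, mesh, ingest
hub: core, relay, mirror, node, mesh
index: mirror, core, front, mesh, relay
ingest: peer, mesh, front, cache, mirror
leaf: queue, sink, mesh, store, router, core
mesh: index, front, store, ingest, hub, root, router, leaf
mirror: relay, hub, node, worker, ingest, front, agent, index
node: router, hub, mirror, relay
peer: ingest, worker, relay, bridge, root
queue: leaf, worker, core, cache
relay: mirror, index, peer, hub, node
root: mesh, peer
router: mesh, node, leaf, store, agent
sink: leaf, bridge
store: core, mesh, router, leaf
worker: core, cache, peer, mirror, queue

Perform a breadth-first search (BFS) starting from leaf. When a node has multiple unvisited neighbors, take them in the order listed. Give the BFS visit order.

leaf → queue → sink → mesh → store → router → core → worker → cache → bridge → index → front → ingest → hub → root → node → agent → peer → mirror → relay

Visit leaf; enqueue queue, sink, mesh, store, router, core → queue [queue, sink, mesh, store, router, core]
Visit queue; enqueue worker, cache → queue [sink, mesh, store, router, core, worker, cache]
Visit sink; enqueue bridge → queue [mesh, store, router, core, worker, cache, bridge]
Visit mesh; enqueue index, front, ingest, hub, root → queue [store, router, core, worker, cache, bridge, index, front, ingest, hub, root]
Visit store → queue [router, core, worker, cache, bridge, index, front, ingest, hub, root]
Visit router; enqueue node, agent → queue [core, worker, cache, bridge, index, front, ingest, hub, root, node, agent]
Visit core → queue [worker, cache, bridge, index, front, ingest, hub, root, node, agent]
Visit worker; enqueue peer, mirror → queue [cache, bridge, index, front, ingest, hub, root, node, agent, peer, mirror]
Visit cache → queue [bridge, index, front, ingest, hub, root, node, agent, peer, mirror]
Visit bridge → queue [index, front, ingest, hub, root, node, agent, peer, mirror]
Visit index; enqueue relay → queue [front, ingest, hub, root, node, agent, peer, mirror, relay]
Visit front → queue [ingest, hub, root, node, agent, peer, mirror, relay]
Visit ingest → queue [hub, root, node, agent, peer, mirror, relay]
Visit hub → queue [root, node, agent, peer, mirror, relay]
Visit root → queue [node, agent, peer, mirror, relay]
Visit node → queue [agent, peer, mirror, relay]
Visit agent → queue [peer, mirror, relay]
Visit peer → queue [mirror, relay]
Visit mirror → queue [relay]
Visit relay → queue []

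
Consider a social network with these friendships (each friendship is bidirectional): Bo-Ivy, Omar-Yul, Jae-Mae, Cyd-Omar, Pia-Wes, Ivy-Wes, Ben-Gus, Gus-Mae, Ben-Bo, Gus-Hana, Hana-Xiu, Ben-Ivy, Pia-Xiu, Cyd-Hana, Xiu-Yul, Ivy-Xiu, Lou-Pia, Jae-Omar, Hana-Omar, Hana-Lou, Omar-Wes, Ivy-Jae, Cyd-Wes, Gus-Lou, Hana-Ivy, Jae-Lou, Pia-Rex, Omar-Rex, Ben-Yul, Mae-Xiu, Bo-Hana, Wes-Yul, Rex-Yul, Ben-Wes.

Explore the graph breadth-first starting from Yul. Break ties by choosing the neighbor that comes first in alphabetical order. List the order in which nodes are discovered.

Yul, Ben, Omar, Rex, Wes, Xiu, Bo, Gus, Ivy, Cyd, Hana, Jae, Pia, Mae, Lou

Visit Yul; enqueue Ben, Omar, Rex, Wes, Xiu → queue [Ben, Omar, Rex, Wes, Xiu]
Visit Ben; enqueue Bo, Gus, Ivy → queue [Omar, Rex, Wes, Xiu, Bo, Gus, Ivy]
Visit Omar; enqueue Cyd, Hana, Jae → queue [Rex, Wes, Xiu, Bo, Gus, Ivy, Cyd, Hana, Jae]
Visit Rex; enqueue Pia → queue [Wes, Xiu, Bo, Gus, Ivy, Cyd, Hana, Jae, Pia]
Visit Wes → queue [Xiu, Bo, Gus, Ivy, Cyd, Hana, Jae, Pia]
Visit Xiu; enqueue Mae → queue [Bo, Gus, Ivy, Cyd, Hana, Jae, Pia, Mae]
Visit Bo → queue [Gus, Ivy, Cyd, Hana, Jae, Pia, Mae]
Visit Gus; enqueue Lou → queue [Ivy, Cyd, Hana, Jae, Pia, Mae, Lou]
Visit Ivy → queue [Cyd, Hana, Jae, Pia, Mae, Lou]
Visit Cyd → queue [Hana, Jae, Pia, Mae, Lou]
Visit Hana → queue [Jae, Pia, Mae, Lou]
Visit Jae → queue [Pia, Mae, Lou]
Visit Pia → queue [Mae, Lou]
Visit Mae → queue [Lou]
Visit Lou → queue []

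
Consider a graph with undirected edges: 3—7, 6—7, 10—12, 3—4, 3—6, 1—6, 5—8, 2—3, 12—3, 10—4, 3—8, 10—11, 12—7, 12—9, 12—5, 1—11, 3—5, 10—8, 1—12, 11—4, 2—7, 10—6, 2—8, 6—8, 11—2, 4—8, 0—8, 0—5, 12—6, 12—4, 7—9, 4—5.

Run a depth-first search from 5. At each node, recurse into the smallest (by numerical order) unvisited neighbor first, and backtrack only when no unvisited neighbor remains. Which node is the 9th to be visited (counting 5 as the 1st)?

1

Visit 5
5 → 0
0 → 8
8 → 2
2 → 3
3 → 4
4 → 10
10 → 6
6 → 1
1 → 11
1 → 12
12 → 7
7 → 9

Visit order: 5, 0, 8, 2, 3, 4, 10, 6, 1, 11, 12, 7, 9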